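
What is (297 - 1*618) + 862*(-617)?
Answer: -532175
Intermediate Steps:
(297 - 1*618) + 862*(-617) = (297 - 618) - 531854 = -321 - 531854 = -532175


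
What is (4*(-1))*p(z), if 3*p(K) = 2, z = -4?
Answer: -8/3 ≈ -2.6667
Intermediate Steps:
p(K) = ⅔ (p(K) = (⅓)*2 = ⅔)
(4*(-1))*p(z) = (4*(-1))*(⅔) = -4*⅔ = -8/3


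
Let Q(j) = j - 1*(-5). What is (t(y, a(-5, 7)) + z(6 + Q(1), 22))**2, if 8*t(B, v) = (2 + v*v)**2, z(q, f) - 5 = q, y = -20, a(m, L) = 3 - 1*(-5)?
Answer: 1261129/4 ≈ 3.1528e+5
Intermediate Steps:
Q(j) = 5 + j (Q(j) = j + 5 = 5 + j)
a(m, L) = 8 (a(m, L) = 3 + 5 = 8)
z(q, f) = 5 + q
t(B, v) = (2 + v**2)**2/8 (t(B, v) = (2 + v*v)**2/8 = (2 + v**2)**2/8)
(t(y, a(-5, 7)) + z(6 + Q(1), 22))**2 = ((2 + 8**2)**2/8 + (5 + (6 + (5 + 1))))**2 = ((2 + 64)**2/8 + (5 + (6 + 6)))**2 = ((1/8)*66**2 + (5 + 12))**2 = ((1/8)*4356 + 17)**2 = (1089/2 + 17)**2 = (1123/2)**2 = 1261129/4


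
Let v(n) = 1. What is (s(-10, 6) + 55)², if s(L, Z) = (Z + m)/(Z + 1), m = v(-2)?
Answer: 3136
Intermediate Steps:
m = 1
s(L, Z) = 1 (s(L, Z) = (Z + 1)/(Z + 1) = (1 + Z)/(1 + Z) = 1)
(s(-10, 6) + 55)² = (1 + 55)² = 56² = 3136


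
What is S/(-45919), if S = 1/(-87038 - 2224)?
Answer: 1/4098821778 ≈ 2.4397e-10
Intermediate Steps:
S = -1/89262 (S = 1/(-89262) = -1/89262 ≈ -1.1203e-5)
S/(-45919) = -1/89262/(-45919) = -1/89262*(-1/45919) = 1/4098821778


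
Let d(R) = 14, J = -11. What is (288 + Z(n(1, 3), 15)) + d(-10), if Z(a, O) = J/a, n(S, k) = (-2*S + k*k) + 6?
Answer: 3915/13 ≈ 301.15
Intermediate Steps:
n(S, k) = 6 + k² - 2*S (n(S, k) = (-2*S + k²) + 6 = (k² - 2*S) + 6 = 6 + k² - 2*S)
Z(a, O) = -11/a
(288 + Z(n(1, 3), 15)) + d(-10) = (288 - 11/(6 + 3² - 2*1)) + 14 = (288 - 11/(6 + 9 - 2)) + 14 = (288 - 11/13) + 14 = 3733/13 + 14 = 3915/13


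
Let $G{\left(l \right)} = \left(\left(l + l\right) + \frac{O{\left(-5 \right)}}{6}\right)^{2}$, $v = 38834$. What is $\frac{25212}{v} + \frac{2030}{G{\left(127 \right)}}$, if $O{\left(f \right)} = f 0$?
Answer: $\frac{426352603}{626353586} \approx 0.68069$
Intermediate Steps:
$O{\left(f \right)} = 0$
$G{\left(l \right)} = 4 l^{2}$ ($G{\left(l \right)} = \left(\left(l + l\right) + \frac{0}{6}\right)^{2} = \left(2 l + 0 \cdot \frac{1}{6}\right)^{2} = \left(2 l + 0\right)^{2} = \left(2 l\right)^{2} = 4 l^{2}$)
$\frac{25212}{v} + \frac{2030}{G{\left(127 \right)}} = \frac{25212}{38834} + \frac{2030}{4 \cdot 127^{2}} = 25212 \cdot \frac{1}{38834} + \frac{2030}{4 \cdot 16129} = \frac{12606}{19417} + \frac{2030}{64516} = \frac{12606}{19417} + 2030 \cdot \frac{1}{64516} = \frac{12606}{19417} + \frac{1015}{32258} = \frac{426352603}{626353586}$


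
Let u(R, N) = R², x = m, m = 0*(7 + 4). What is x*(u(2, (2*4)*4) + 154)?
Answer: 0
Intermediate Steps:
m = 0 (m = 0*11 = 0)
x = 0
x*(u(2, (2*4)*4) + 154) = 0*(2² + 154) = 0*(4 + 154) = 0*158 = 0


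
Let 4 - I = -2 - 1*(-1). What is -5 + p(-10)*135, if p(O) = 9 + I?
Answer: 1885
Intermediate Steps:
I = 5 (I = 4 - (-2 - 1*(-1)) = 4 - (-2 + 1) = 4 - 1*(-1) = 4 + 1 = 5)
p(O) = 14 (p(O) = 9 + 5 = 14)
-5 + p(-10)*135 = -5 + 14*135 = -5 + 1890 = 1885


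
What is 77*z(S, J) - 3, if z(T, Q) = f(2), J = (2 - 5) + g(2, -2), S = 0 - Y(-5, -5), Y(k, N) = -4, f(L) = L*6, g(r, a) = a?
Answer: 921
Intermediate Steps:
f(L) = 6*L
S = 4 (S = 0 - 1*(-4) = 0 + 4 = 4)
J = -5 (J = (2 - 5) - 2 = -3 - 2 = -5)
z(T, Q) = 12 (z(T, Q) = 6*2 = 12)
77*z(S, J) - 3 = 77*12 - 3 = 924 - 3 = 921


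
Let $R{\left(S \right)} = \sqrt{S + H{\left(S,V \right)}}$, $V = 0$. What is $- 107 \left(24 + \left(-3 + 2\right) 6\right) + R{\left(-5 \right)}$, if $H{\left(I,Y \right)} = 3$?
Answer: $-1926 + i \sqrt{2} \approx -1926.0 + 1.4142 i$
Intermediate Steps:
$R{\left(S \right)} = \sqrt{3 + S}$ ($R{\left(S \right)} = \sqrt{S + 3} = \sqrt{3 + S}$)
$- 107 \left(24 + \left(-3 + 2\right) 6\right) + R{\left(-5 \right)} = - 107 \left(24 + \left(-3 + 2\right) 6\right) + \sqrt{3 - 5} = - 107 \left(24 - 6\right) + \sqrt{-2} = - 107 \left(24 - 6\right) + i \sqrt{2} = \left(-107\right) 18 + i \sqrt{2} = -1926 + i \sqrt{2}$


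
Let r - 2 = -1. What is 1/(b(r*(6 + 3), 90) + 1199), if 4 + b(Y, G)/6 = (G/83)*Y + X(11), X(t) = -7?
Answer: 83/98899 ≈ 0.00083924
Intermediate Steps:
r = 1 (r = 2 - 1 = 1)
b(Y, G) = -66 + 6*G*Y/83 (b(Y, G) = -24 + 6*((G/83)*Y - 7) = -24 + 6*(G*Y/83 - 7) = -24 + 6*(-7 + G*Y/83) = -24 + (-42 + 6*G*Y/83) = -66 + 6*G*Y/83)
1/(b(r*(6 + 3), 90) + 1199) = 1/((-66 + (6/83)*90*(1*(6 + 3))) + 1199) = 1/((-66 + (6/83)*90*(1*9)) + 1199) = 1/((-66 + (6/83)*90*9) + 1199) = 1/((-66 + 4860/83) + 1199) = 1/(-618/83 + 1199) = 1/(98899/83) = 83/98899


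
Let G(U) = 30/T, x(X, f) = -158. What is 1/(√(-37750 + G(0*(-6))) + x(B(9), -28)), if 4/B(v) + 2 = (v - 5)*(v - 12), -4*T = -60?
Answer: -79/31356 - I*√9437/31356 ≈ -0.0025195 - 0.0030981*I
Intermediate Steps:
T = 15 (T = -¼*(-60) = 15)
B(v) = 4/(-2 + (-12 + v)*(-5 + v)) (B(v) = 4/(-2 + (v - 5)*(v - 12)) = 4/(-2 + (-5 + v)*(-12 + v)) = 4/(-2 + (-12 + v)*(-5 + v)))
G(U) = 2 (G(U) = 30/15 = 30*(1/15) = 2)
1/(√(-37750 + G(0*(-6))) + x(B(9), -28)) = 1/(√(-37750 + 2) - 158) = 1/(√(-37748) - 158) = 1/(2*I*√9437 - 158) = 1/(-158 + 2*I*√9437)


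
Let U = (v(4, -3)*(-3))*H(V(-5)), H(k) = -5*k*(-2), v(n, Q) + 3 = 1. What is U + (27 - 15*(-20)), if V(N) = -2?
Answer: 207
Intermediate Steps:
v(n, Q) = -2 (v(n, Q) = -3 + 1 = -2)
H(k) = 10*k
U = -120 (U = (-2*(-3))*(10*(-2)) = 6*(-20) = -120)
U + (27 - 15*(-20)) = -120 + (27 - 15*(-20)) = -120 + (27 + 300) = -120 + 327 = 207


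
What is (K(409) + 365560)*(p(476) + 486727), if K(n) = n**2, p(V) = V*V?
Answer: 380077083823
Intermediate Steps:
p(V) = V**2
(K(409) + 365560)*(p(476) + 486727) = (409**2 + 365560)*(476**2 + 486727) = (167281 + 365560)*(226576 + 486727) = 532841*713303 = 380077083823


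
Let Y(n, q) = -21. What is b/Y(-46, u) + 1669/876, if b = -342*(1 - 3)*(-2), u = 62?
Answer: 411139/6132 ≈ 67.048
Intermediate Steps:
b = -1368 (b = -(-684)*(-2) = -342*4 = -1368)
b/Y(-46, u) + 1669/876 = -1368/(-21) + 1669/876 = -1368*(-1/21) + 1669*(1/876) = 456/7 + 1669/876 = 411139/6132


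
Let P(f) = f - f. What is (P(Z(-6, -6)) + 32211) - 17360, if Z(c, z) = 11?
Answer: 14851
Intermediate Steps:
P(f) = 0
(P(Z(-6, -6)) + 32211) - 17360 = (0 + 32211) - 17360 = 32211 - 17360 = 14851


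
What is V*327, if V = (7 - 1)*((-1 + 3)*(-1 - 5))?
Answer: -23544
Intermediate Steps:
V = -72 (V = 6*(2*(-6)) = 6*(-12) = -72)
V*327 = -72*327 = -23544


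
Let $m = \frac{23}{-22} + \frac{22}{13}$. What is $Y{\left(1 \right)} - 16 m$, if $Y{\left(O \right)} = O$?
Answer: $- \frac{1337}{143} \approx -9.3497$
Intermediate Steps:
$m = \frac{185}{286}$ ($m = 23 \left(- \frac{1}{22}\right) + 22 \cdot \frac{1}{13} = - \frac{23}{22} + \frac{22}{13} = \frac{185}{286} \approx 0.64685$)
$Y{\left(1 \right)} - 16 m = 1 - \frac{1480}{143} = - \frac{1337}{143}$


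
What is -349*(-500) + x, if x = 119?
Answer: 174619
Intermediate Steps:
-349*(-500) + x = -349*(-500) + 119 = 174500 + 119 = 174619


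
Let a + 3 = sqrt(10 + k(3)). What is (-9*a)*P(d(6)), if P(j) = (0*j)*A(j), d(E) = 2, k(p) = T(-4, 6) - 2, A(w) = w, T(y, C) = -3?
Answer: 0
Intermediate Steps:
k(p) = -5 (k(p) = -3 - 2 = -5)
a = -3 + sqrt(5) (a = -3 + sqrt(10 - 5) = -3 + sqrt(5) ≈ -0.76393)
P(j) = 0 (P(j) = (0*j)*j = 0*j = 0)
(-9*a)*P(d(6)) = -9*(-3 + sqrt(5))*0 = (27 - 9*sqrt(5))*0 = 0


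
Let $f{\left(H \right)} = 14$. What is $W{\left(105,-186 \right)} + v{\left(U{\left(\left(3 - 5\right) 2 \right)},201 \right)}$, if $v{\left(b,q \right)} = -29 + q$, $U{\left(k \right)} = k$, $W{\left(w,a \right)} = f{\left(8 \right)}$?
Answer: $186$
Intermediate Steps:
$W{\left(w,a \right)} = 14$
$W{\left(105,-186 \right)} + v{\left(U{\left(\left(3 - 5\right) 2 \right)},201 \right)} = 14 + \left(-29 + 201\right) = 14 + 172 = 186$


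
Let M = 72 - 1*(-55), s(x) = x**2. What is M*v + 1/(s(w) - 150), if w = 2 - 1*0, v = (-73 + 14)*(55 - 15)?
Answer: -43759121/146 ≈ -2.9972e+5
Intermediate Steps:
v = -2360 (v = -59*40 = -2360)
w = 2 (w = 2 + 0 = 2)
M = 127 (M = 72 + 55 = 127)
M*v + 1/(s(w) - 150) = 127*(-2360) + 1/(2**2 - 150) = -299720 + 1/(4 - 150) = -299720 + 1/(-146) = -299720 - 1/146 = -43759121/146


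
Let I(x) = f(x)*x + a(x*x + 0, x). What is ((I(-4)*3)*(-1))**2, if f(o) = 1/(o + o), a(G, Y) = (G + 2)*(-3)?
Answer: 103041/4 ≈ 25760.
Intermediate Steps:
a(G, Y) = -6 - 3*G (a(G, Y) = (2 + G)*(-3) = -6 - 3*G)
f(o) = 1/(2*o)
I(x) = -11/2 - 3*x**2 (I(x) = (1/(2*x))*x + (-6 - 3*(x*x + 0)) = 1/2 + (-6 - 3*(x**2 + 0)) = 1/2 + (-6 - 3*x**2) = -11/2 - 3*x**2)
((I(-4)*3)*(-1))**2 = (((-11/2 - 3*(-4)**2)*3)*(-1))**2 = (((-11/2 - 3*16)*3)*(-1))**2 = (((-11/2 - 48)*3)*(-1))**2 = (-107/2*3*(-1))**2 = (-321/2*(-1))**2 = (321/2)**2 = 103041/4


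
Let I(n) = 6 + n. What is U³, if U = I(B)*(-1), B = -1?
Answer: -125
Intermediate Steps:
U = -5 (U = (6 - 1)*(-1) = 5*(-1) = -5)
U³ = (-5)³ = -125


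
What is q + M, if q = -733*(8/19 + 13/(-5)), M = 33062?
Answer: 3292621/95 ≈ 34659.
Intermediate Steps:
q = 151731/95 (q = -733*(8*(1/19) + 13*(-1/5)) = -733*(8/19 - 13/5) = -733*(-207/95) = 151731/95 ≈ 1597.2)
q + M = 151731/95 + 33062 = 3292621/95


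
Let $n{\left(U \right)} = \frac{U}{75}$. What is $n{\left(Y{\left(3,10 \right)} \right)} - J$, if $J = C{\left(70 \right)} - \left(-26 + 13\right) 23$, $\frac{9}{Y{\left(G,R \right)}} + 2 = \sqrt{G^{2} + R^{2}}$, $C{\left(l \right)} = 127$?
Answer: $- \frac{372748}{875} + \frac{\sqrt{109}}{875} \approx -425.99$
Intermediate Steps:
$Y{\left(G,R \right)} = \frac{9}{-2 + \sqrt{G^{2} + R^{2}}}$
$J = 426$ ($J = 127 - \left(-26 + 13\right) 23 = 127 - \left(-13\right) 23 = 127 - -299 = 127 + 299 = 426$)
$n{\left(U \right)} = \frac{U}{75}$ ($n{\left(U \right)} = U \frac{1}{75} = \frac{U}{75}$)
$n{\left(Y{\left(3,10 \right)} \right)} - J = \frac{9 \frac{1}{-2 + \sqrt{3^{2} + 10^{2}}}}{75} - 426 = \frac{9 \frac{1}{-2 + \sqrt{9 + 100}}}{75} - 426 = \frac{9 \frac{1}{-2 + \sqrt{109}}}{75} - 426 = \frac{3}{25 \left(-2 + \sqrt{109}\right)} - 426 = -426 + \frac{3}{25 \left(-2 + \sqrt{109}\right)}$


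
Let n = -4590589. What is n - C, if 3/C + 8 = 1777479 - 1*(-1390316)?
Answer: -4847336052182/1055929 ≈ -4.5906e+6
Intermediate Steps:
C = 1/1055929 (C = 3/(-8 + (1777479 - 1*(-1390316))) = 3/(-8 + (1777479 + 1390316)) = 3/(-8 + 3167795) = 3/3167787 = 3*(1/3167787) = 1/1055929 ≈ 9.4703e-7)
n - C = -4590589 - 1*1/1055929 = -4590589 - 1/1055929 = -4847336052182/1055929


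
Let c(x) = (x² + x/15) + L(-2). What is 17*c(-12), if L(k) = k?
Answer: 12002/5 ≈ 2400.4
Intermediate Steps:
c(x) = -2 + x² + x/15 (c(x) = (x² + x/15) - 2 = -2 + x² + x/15)
17*c(-12) = 17*(-2 + (-12)² + (1/15)*(-12)) = 17*(-2 + 144 - ⅘) = 17*(706/5) = 12002/5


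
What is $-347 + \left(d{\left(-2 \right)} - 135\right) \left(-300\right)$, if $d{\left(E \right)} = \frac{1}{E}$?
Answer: $40303$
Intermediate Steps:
$-347 + \left(d{\left(-2 \right)} - 135\right) \left(-300\right) = -347 + \left(\frac{1}{-2} - 135\right) \left(-300\right) = -347 + \left(- \frac{1}{2} - 135\right) \left(-300\right) = -347 - -40650 = -347 + 40650 = 40303$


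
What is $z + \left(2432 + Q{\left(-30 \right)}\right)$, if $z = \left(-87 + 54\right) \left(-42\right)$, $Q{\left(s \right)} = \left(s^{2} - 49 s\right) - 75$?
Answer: $6113$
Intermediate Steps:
$Q{\left(s \right)} = -75 + s^{2} - 49 s$
$z = 1386$ ($z = \left(-33\right) \left(-42\right) = 1386$)
$z + \left(2432 + Q{\left(-30 \right)}\right) = 1386 + \left(2432 - \left(-1395 - 900\right)\right) = 1386 + \left(2432 + \left(-75 + 900 + 1470\right)\right) = 1386 + \left(2432 + 2295\right) = 1386 + 4727 = 6113$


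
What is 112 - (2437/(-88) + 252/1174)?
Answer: 7204903/51656 ≈ 139.48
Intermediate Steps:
112 - (2437/(-88) + 252/1174) = 112 - (2437*(-1/88) + 252*(1/1174)) = 112 - (-2437/88 + 126/587) = 112 - 1*(-1419431/51656) = 112 + 1419431/51656 = 7204903/51656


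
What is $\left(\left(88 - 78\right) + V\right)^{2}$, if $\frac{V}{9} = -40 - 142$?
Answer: $2650384$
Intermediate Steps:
$V = -1638$ ($V = 9 \left(-40 - 142\right) = 9 \left(-182\right) = -1638$)
$\left(\left(88 - 78\right) + V\right)^{2} = \left(\left(88 - 78\right) - 1638\right)^{2} = \left(10 - 1638\right)^{2} = \left(-1628\right)^{2} = 2650384$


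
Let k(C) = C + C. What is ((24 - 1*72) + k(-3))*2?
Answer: -108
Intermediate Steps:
k(C) = 2*C
((24 - 1*72) + k(-3))*2 = ((24 - 1*72) + 2*(-3))*2 = ((24 - 72) - 6)*2 = (-48 - 6)*2 = -54*2 = -108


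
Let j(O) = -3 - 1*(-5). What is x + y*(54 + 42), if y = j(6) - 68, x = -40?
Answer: -6376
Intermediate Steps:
j(O) = 2 (j(O) = -3 + 5 = 2)
y = -66 (y = 2 - 68 = -66)
x + y*(54 + 42) = -40 - 66*(54 + 42) = -40 - 66*96 = -40 - 6336 = -6376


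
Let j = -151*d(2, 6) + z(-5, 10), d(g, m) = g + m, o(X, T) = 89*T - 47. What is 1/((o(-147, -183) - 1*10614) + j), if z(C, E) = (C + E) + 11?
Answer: -1/28140 ≈ -3.5537e-5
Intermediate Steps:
o(X, T) = -47 + 89*T
z(C, E) = 11 + C + E
j = -1192 (j = -151*(2 + 6) + (11 - 5 + 10) = -151*8 + 16 = -1208 + 16 = -1192)
1/((o(-147, -183) - 1*10614) + j) = 1/(((-47 + 89*(-183)) - 1*10614) - 1192) = 1/(((-47 - 16287) - 10614) - 1192) = 1/((-16334 - 10614) - 1192) = 1/(-26948 - 1192) = 1/(-28140) = -1/28140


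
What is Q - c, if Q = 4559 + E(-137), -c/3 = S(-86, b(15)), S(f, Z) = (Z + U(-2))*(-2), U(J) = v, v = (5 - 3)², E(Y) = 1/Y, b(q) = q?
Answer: 608964/137 ≈ 4445.0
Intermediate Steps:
v = 4 (v = 2² = 4)
U(J) = 4
S(f, Z) = -8 - 2*Z (S(f, Z) = (Z + 4)*(-2) = (4 + Z)*(-2) = -8 - 2*Z)
c = 114 (c = -3*(-8 - 2*15) = -3*(-8 - 30) = -3*(-38) = 114)
Q = 624582/137 (Q = 4559 + 1/(-137) = 4559 - 1/137 = 624582/137 ≈ 4559.0)
Q - c = 624582/137 - 1*114 = 624582/137 - 114 = 608964/137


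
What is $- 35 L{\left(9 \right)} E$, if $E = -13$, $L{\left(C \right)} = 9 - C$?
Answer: $0$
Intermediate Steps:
$- 35 L{\left(9 \right)} E = - 35 \left(9 - 9\right) \left(-13\right) = \left(-35\right) 0 \left(-13\right) = 0 \left(-13\right) = 0$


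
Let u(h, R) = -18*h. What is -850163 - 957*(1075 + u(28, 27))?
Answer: -1396610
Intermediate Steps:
-850163 - 957*(1075 + u(28, 27)) = -850163 - 957*(1075 - 18*28) = -850163 - 957*(1075 - 504) = -850163 - 957*571 = -850163 - 1*546447 = -850163 - 546447 = -1396610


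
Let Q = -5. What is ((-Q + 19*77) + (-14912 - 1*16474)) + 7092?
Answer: -22826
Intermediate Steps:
((-Q + 19*77) + (-14912 - 1*16474)) + 7092 = ((-1*(-5) + 19*77) + (-14912 - 1*16474)) + 7092 = ((5 + 1463) + (-14912 - 16474)) + 7092 = (1468 - 31386) + 7092 = -29918 + 7092 = -22826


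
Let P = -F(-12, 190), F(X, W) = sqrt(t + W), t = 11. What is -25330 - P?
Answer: -25330 + sqrt(201) ≈ -25316.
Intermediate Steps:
F(X, W) = sqrt(11 + W)
P = -sqrt(201) (P = -sqrt(11 + 190) = -sqrt(201) ≈ -14.177)
-25330 - P = -25330 - (-1)*sqrt(201) = -25330 + sqrt(201)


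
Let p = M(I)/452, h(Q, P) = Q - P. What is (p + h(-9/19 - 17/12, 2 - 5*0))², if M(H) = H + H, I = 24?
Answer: 9505275025/663783696 ≈ 14.320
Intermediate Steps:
M(H) = 2*H
p = 12/113 (p = (2*24)/452 = 48*(1/452) = 12/113 ≈ 0.10619)
(p + h(-9/19 - 17/12, 2 - 5*0))² = (12/113 + ((-9/19 - 17/12) - (2 - 5*0)))² = (12/113 + ((-9*1/19 - 17*1/12) - (2 + 0)))² = (12/113 + ((-9/19 - 17/12) - 1*2))² = (12/113 + (-431/228 - 2))² = (12/113 - 887/228)² = (-97495/25764)² = 9505275025/663783696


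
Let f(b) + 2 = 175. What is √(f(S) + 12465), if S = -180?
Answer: √12638 ≈ 112.42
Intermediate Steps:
f(b) = 173 (f(b) = -2 + 175 = 173)
√(f(S) + 12465) = √(173 + 12465) = √12638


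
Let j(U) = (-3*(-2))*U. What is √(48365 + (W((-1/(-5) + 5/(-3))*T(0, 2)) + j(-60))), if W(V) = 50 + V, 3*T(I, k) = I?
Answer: √48055 ≈ 219.21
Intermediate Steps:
T(I, k) = I/3
j(U) = 6*U
√(48365 + (W((-1/(-5) + 5/(-3))*T(0, 2)) + j(-60))) = √(48365 + ((50 + (-1/(-5) + 5/(-3))*((⅓)*0)) + 6*(-60))) = √(48365 + ((50 + (-1*(-⅕) + 5*(-⅓))*0) - 360)) = √(48365 + ((50 + (⅕ - 5/3)*0) - 360)) = √(48365 + ((50 - 22/15*0) - 360)) = √(48365 + ((50 + 0) - 360)) = √(48365 + (50 - 360)) = √(48365 - 310) = √48055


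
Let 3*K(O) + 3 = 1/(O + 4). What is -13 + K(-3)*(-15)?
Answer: -3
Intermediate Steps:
K(O) = -1 + 1/(3*(4 + O)) (K(O) = -1 + 1/(3*(O + 4)) = -1 + 1/(3*(4 + O)))
-13 + K(-3)*(-15) = -13 + ((-11/3 - 1*(-3))/(4 - 3))*(-15) = -13 + ((-11/3 + 3)/1)*(-15) = -13 + (1*(-2/3))*(-15) = -13 - 2/3*(-15) = -13 + 10 = -3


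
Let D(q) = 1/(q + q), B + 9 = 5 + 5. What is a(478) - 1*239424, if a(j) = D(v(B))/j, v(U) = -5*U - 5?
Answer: -2288893441/9560 ≈ -2.3942e+5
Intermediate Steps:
B = 1 (B = -9 + (5 + 5) = -9 + 10 = 1)
v(U) = -5 - 5*U
D(q) = 1/(2*q)
a(j) = -1/(20*j) (a(j) = (1/(2*(-5 - 5*1)))/j = (1/(2*(-5 - 5)))/j = ((½)/(-10))/j = ((½)*(-⅒))/j = -1/(20*j))
a(478) - 1*239424 = -1/20/478 - 1*239424 = -1/20*1/478 - 239424 = -1/9560 - 239424 = -2288893441/9560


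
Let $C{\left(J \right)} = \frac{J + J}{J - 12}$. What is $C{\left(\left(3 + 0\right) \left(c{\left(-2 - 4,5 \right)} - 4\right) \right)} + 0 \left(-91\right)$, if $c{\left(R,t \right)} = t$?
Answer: $- \frac{2}{3} \approx -0.66667$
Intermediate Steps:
$C{\left(J \right)} = \frac{2 J}{-12 + J}$
$C{\left(\left(3 + 0\right) \left(c{\left(-2 - 4,5 \right)} - 4\right) \right)} + 0 \left(-91\right) = \frac{2 \left(3 + 0\right) \left(5 - 4\right)}{-12 + \left(3 + 0\right) \left(5 - 4\right)} + 0 \left(-91\right) = \frac{2 \cdot 3 \cdot 1}{-12 + 3 \cdot 1} + 0 = 2 \cdot 3 \frac{1}{-12 + 3} + 0 = 2 \cdot 3 \frac{1}{-9} + 0 = 2 \cdot 3 \left(- \frac{1}{9}\right) + 0 = - \frac{2}{3} + 0 = - \frac{2}{3}$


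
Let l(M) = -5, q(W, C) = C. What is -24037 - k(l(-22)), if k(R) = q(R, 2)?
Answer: -24039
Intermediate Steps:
k(R) = 2
-24037 - k(l(-22)) = -24037 - 1*2 = -24037 - 2 = -24039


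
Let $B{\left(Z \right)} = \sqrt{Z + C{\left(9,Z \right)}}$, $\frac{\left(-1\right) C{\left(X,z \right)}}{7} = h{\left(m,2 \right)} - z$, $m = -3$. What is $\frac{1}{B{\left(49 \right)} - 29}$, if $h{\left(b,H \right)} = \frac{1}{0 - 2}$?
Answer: $- \frac{58}{891} - \frac{\sqrt{1582}}{891} \approx -0.10974$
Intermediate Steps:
$h{\left(b,H \right)} = - \frac{1}{2}$ ($h{\left(b,H \right)} = \frac{1}{-2} = - \frac{1}{2}$)
$C{\left(X,z \right)} = \frac{7}{2} + 7 z$ ($C{\left(X,z \right)} = - 7 \left(- \frac{1}{2} - z\right) = \frac{7}{2} + 7 z$)
$B{\left(Z \right)} = \sqrt{\frac{7}{2} + 8 Z}$ ($B{\left(Z \right)} = \sqrt{Z + \left(\frac{7}{2} + 7 Z\right)} = \sqrt{\frac{7}{2} + 8 Z}$)
$\frac{1}{B{\left(49 \right)} - 29} = \frac{1}{\frac{\sqrt{14 + 32 \cdot 49}}{2} - 29} = \frac{1}{\frac{\sqrt{14 + 1568}}{2} - 29} = \frac{1}{\frac{\sqrt{1582}}{2} - 29} = \frac{1}{-29 + \frac{\sqrt{1582}}{2}}$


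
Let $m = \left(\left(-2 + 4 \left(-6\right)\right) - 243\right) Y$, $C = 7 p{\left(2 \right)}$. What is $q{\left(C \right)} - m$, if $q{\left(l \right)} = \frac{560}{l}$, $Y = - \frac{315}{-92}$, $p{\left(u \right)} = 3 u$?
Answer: $\frac{257885}{276} \approx 934.37$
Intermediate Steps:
$Y = \frac{315}{92}$ ($Y = \left(-315\right) \left(- \frac{1}{92}\right) = \frac{315}{92} \approx 3.4239$)
$C = 42$ ($C = 7 \cdot 3 \cdot 2 = 7 \cdot 6 = 42$)
$m = - \frac{84735}{92}$ ($m = \left(\left(-2 + 4 \left(-6\right)\right) - 243\right) \frac{315}{92} = \left(\left(-2 - 24\right) - 243\right) \frac{315}{92} = \left(-26 - 243\right) \frac{315}{92} = \left(-269\right) \frac{315}{92} = - \frac{84735}{92} \approx -921.03$)
$q{\left(C \right)} - m = \frac{560}{42} - - \frac{84735}{92} = 560 \cdot \frac{1}{42} + \frac{84735}{92} = \frac{40}{3} + \frac{84735}{92} = \frac{257885}{276}$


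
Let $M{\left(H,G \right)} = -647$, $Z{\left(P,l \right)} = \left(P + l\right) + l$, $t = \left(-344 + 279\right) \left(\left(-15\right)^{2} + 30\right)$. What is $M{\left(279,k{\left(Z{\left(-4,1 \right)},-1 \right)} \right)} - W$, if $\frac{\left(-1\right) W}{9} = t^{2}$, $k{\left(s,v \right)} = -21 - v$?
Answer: $2472574978$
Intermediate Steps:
$t = -16575$ ($t = - 65 \left(225 + 30\right) = \left(-65\right) 255 = -16575$)
$Z{\left(P,l \right)} = P + 2 l$
$W = -2472575625$ ($W = - 9 \left(-16575\right)^{2} = \left(-9\right) 274730625 = -2472575625$)
$M{\left(279,k{\left(Z{\left(-4,1 \right)},-1 \right)} \right)} - W = -647 - -2472575625 = -647 + 2472575625 = 2472574978$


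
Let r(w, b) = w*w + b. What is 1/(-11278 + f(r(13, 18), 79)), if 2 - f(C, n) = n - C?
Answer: -1/11168 ≈ -8.9542e-5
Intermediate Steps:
r(w, b) = b + w**2 (r(w, b) = w**2 + b = b + w**2)
f(C, n) = 2 + C - n (f(C, n) = 2 - (n - C) = 2 + (C - n) = 2 + C - n)
1/(-11278 + f(r(13, 18), 79)) = 1/(-11278 + (2 + (18 + 13**2) - 1*79)) = 1/(-11278 + (2 + (18 + 169) - 79)) = 1/(-11278 + (2 + 187 - 79)) = 1/(-11278 + 110) = 1/(-11168) = -1/11168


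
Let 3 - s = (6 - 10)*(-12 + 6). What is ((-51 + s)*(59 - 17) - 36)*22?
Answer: -67320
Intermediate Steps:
s = -21 (s = 3 - (6 - 10)*(-12 + 6) = 3 - (-4)*(-6) = 3 - 1*24 = 3 - 24 = -21)
((-51 + s)*(59 - 17) - 36)*22 = ((-51 - 21)*(59 - 17) - 36)*22 = (-72*42 - 36)*22 = (-3024 - 36)*22 = -3060*22 = -67320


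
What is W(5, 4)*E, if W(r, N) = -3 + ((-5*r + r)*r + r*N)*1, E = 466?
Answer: -38678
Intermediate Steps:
W(r, N) = -3 - 4*r² + N*r (W(r, N) = -3 + ((-4*r)*r + N*r)*1 = -3 + (-4*r² + N*r)*1 = -3 + (-4*r² + N*r) = -3 - 4*r² + N*r)
W(5, 4)*E = (-3 - 4*5² + 4*5)*466 = (-3 - 4*25 + 20)*466 = (-3 - 100 + 20)*466 = -83*466 = -38678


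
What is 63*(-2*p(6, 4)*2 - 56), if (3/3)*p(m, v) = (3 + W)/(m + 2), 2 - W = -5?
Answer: -3843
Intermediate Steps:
W = 7 (W = 2 - 1*(-5) = 2 + 5 = 7)
p(m, v) = 10/(2 + m) (p(m, v) = (3 + 7)/(m + 2) = 10/(2 + m))
63*(-2*p(6, 4)*2 - 56) = 63*(-20/(2 + 6)*2 - 56) = 63*(-20/8*2 - 56) = 63*(-2*5/4*2 - 56) = 63*(-5/2*2 - 56) = 63*(-5 - 56) = 63*(-61) = -3843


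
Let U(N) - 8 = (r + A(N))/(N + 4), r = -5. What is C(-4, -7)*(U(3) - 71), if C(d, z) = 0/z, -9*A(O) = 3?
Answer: 0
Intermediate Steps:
A(O) = -⅓ (A(O) = -⅑*3 = -⅓)
C(d, z) = 0
U(N) = 8 - 16/(3*(4 + N)) (U(N) = 8 + (-5 - ⅓)/(N + 4) = 8 - 16/(3*(4 + N)))
C(-4, -7)*(U(3) - 71) = 0*(8*(10 + 3*3)/(3*(4 + 3)) - 71) = 0*((8/3)*(10 + 9)/7 - 71) = 0*((8/3)*(⅐)*19 - 71) = 0*(152/21 - 71) = 0*(-1339/21) = 0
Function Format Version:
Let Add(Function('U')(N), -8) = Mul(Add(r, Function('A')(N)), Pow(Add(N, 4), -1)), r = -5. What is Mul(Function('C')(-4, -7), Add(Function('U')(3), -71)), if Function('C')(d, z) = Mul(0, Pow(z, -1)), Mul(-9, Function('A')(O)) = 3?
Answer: 0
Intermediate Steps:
Function('A')(O) = Rational(-1, 3) (Function('A')(O) = Mul(Rational(-1, 9), 3) = Rational(-1, 3))
Function('C')(d, z) = 0
Function('U')(N) = Add(8, Mul(Rational(-16, 3), Pow(Add(4, N), -1))) (Function('U')(N) = Add(8, Mul(Add(-5, Rational(-1, 3)), Pow(Add(N, 4), -1))) = Add(8, Mul(Rational(-16, 3), Pow(Add(4, N), -1))))
Mul(Function('C')(-4, -7), Add(Function('U')(3), -71)) = Mul(0, Add(Mul(Rational(8, 3), Pow(Add(4, 3), -1), Add(10, Mul(3, 3))), -71)) = Mul(0, Add(Mul(Rational(8, 3), Pow(7, -1), Add(10, 9)), -71)) = Mul(0, Add(Mul(Rational(8, 3), Rational(1, 7), 19), -71)) = Mul(0, Add(Rational(152, 21), -71)) = Mul(0, Rational(-1339, 21)) = 0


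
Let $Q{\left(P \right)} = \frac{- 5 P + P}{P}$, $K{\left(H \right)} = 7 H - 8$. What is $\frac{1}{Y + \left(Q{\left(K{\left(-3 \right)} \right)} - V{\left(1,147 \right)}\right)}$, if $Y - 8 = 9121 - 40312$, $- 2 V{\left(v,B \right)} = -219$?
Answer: $- \frac{2}{62593} \approx -3.1952 \cdot 10^{-5}$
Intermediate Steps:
$K{\left(H \right)} = -8 + 7 H$
$V{\left(v,B \right)} = \frac{219}{2}$ ($V{\left(v,B \right)} = \left(- \frac{1}{2}\right) \left(-219\right) = \frac{219}{2}$)
$Q{\left(P \right)} = -4$ ($Q{\left(P \right)} = \frac{\left(-4\right) P}{P} = -4$)
$Y = -31183$ ($Y = 8 + \left(9121 - 40312\right) = 8 - 31191 = -31183$)
$\frac{1}{Y + \left(Q{\left(K{\left(-3 \right)} \right)} - V{\left(1,147 \right)}\right)} = \frac{1}{-31183 - \frac{227}{2}} = \frac{1}{- \frac{62593}{2}} = - \frac{2}{62593}$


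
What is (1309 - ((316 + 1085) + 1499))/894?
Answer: -1591/894 ≈ -1.7796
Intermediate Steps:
(1309 - ((316 + 1085) + 1499))/894 = (1309 - (1401 + 1499))*(1/894) = (1309 - 1*2900)*(1/894) = (1309 - 2900)*(1/894) = -1591*1/894 = -1591/894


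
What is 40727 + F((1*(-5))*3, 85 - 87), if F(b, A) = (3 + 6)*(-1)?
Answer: 40718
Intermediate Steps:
F(b, A) = -9 (F(b, A) = 9*(-1) = -9)
40727 + F((1*(-5))*3, 85 - 87) = 40727 - 9 = 40718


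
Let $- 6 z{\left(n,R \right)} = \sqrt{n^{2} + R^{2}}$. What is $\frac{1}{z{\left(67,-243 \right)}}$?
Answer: $- \frac{3 \sqrt{63538}}{31769} \approx -0.023803$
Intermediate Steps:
$z{\left(n,R \right)} = - \frac{\sqrt{R^{2} + n^{2}}}{6}$ ($z{\left(n,R \right)} = - \frac{\sqrt{n^{2} + R^{2}}}{6} = - \frac{\sqrt{R^{2} + n^{2}}}{6}$)
$\frac{1}{z{\left(67,-243 \right)}} = \frac{1}{\left(- \frac{1}{6}\right) \sqrt{\left(-243\right)^{2} + 67^{2}}} = \frac{1}{\left(- \frac{1}{6}\right) \sqrt{59049 + 4489}} = \frac{1}{\left(- \frac{1}{6}\right) \sqrt{63538}} = - \frac{3 \sqrt{63538}}{31769}$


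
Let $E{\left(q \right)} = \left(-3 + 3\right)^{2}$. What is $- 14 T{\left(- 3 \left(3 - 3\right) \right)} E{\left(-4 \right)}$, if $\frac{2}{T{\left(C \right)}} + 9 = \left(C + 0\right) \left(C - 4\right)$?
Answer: $0$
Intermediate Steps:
$E{\left(q \right)} = 0$ ($E{\left(q \right)} = 0^{2} = 0$)
$T{\left(C \right)} = \frac{2}{-9 + C \left(-4 + C\right)}$ ($T{\left(C \right)} = \frac{2}{-9 + \left(C + 0\right) \left(C - 4\right)} = \frac{2}{-9 + C \left(-4 + C\right)}$)
$- 14 T{\left(- 3 \left(3 - 3\right) \right)} E{\left(-4 \right)} = - 14 \frac{2}{-9 + \left(- 3 \left(3 - 3\right)\right)^{2} - 4 \left(- 3 \left(3 - 3\right)\right)} 0 = - 14 \frac{2}{-9 + \left(\left(-3\right) 0\right)^{2} - 4 \left(\left(-3\right) 0\right)} 0 = - 14 \frac{2}{-9 + 0^{2} - 0} \cdot 0 = - 14 \frac{2}{-9 + 0 + 0} \cdot 0 = - 14 \frac{2}{-9} \cdot 0 = - 14 \cdot 2 \left(- \frac{1}{9}\right) 0 = \left(-14\right) \left(- \frac{2}{9}\right) 0 = \frac{28}{9} \cdot 0 = 0$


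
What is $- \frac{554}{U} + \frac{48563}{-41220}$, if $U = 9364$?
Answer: $- \frac{119394953}{96496020} \approx -1.2373$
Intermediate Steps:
$- \frac{554}{U} + \frac{48563}{-41220} = - \frac{554}{9364} + \frac{48563}{-41220} = \left(-554\right) \frac{1}{9364} + 48563 \left(- \frac{1}{41220}\right) = - \frac{277}{4682} - \frac{48563}{41220} = - \frac{119394953}{96496020}$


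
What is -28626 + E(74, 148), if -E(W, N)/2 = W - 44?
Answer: -28686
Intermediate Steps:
E(W, N) = 88 - 2*W (E(W, N) = -2*(W - 44) = -2*(-44 + W) = 88 - 2*W)
-28626 + E(74, 148) = -28626 + (88 - 2*74) = -28626 + (88 - 148) = -28626 - 60 = -28686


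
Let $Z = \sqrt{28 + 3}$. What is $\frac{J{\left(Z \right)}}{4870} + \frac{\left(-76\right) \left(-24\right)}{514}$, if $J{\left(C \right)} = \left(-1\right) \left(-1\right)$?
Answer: $\frac{4441697}{1251590} \approx 3.5488$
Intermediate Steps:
$Z = \sqrt{31} \approx 5.5678$
$J{\left(C \right)} = 1$
$\frac{J{\left(Z \right)}}{4870} + \frac{\left(-76\right) \left(-24\right)}{514} = 1 \cdot \frac{1}{4870} + \frac{\left(-76\right) \left(-24\right)}{514} = 1 \cdot \frac{1}{4870} + 1824 \cdot \frac{1}{514} = \frac{1}{4870} + \frac{912}{257} = \frac{4441697}{1251590}$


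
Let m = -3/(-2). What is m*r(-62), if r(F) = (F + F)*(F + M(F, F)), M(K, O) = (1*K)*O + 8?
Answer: -704940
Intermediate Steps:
M(K, O) = 8 + K*O (M(K, O) = K*O + 8 = 8 + K*O)
r(F) = 2*F*(8 + F + F**2) (r(F) = (F + F)*(F + (8 + F*F)) = (2*F)*(F + (8 + F**2)) = (2*F)*(8 + F + F**2) = 2*F*(8 + F + F**2))
m = 3/2 (m = -3*(-1/2) = 3/2 ≈ 1.5000)
m*r(-62) = 3*(2*(-62)*(8 - 62 + (-62)**2))/2 = 3*(2*(-62)*(8 - 62 + 3844))/2 = 3*(2*(-62)*3790)/2 = (3/2)*(-469960) = -704940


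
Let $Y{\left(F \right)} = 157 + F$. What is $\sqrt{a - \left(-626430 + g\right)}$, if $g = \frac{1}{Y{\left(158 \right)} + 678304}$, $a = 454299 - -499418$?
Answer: $\frac{4 \sqrt{45480951094033378}}{678619} \approx 1257.0$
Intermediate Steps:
$a = 953717$ ($a = 454299 + 499418 = 953717$)
$g = \frac{1}{678619}$ ($g = \frac{1}{\left(157 + 158\right) + 678304} = \frac{1}{315 + 678304} = \frac{1}{678619} \approx 1.4736 \cdot 10^{-6}$)
$\sqrt{a - \left(-626430 + g\right)} = \sqrt{953717 + \left(1570 \cdot 399 - \frac{1}{678619}\right)} = \sqrt{953717 + \left(626430 - \frac{1}{678619}\right)} = \sqrt{953717 + \frac{425107300169}{678619}} = \sqrt{\frac{1072317776992}{678619}} = \frac{4 \sqrt{45480951094033378}}{678619}$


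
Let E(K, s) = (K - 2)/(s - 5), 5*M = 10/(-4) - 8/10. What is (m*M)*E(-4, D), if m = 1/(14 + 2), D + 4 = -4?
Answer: -99/5200 ≈ -0.019038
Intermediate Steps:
D = -8 (D = -4 - 4 = -8)
m = 1/16 ≈ 0.062500
M = -33/50 (M = (10/(-4) - 8/10)/5 = (10*(-1/4) - 8*1/10)/5 = (-5/2 - 4/5)/5 = (1/5)*(-33/10) = -33/50 ≈ -0.66000)
E(K, s) = (-2 + K)/(-5 + s)
(m*M)*E(-4, D) = ((1/16)*(-33/50))*((-2 - 4)/(-5 - 8)) = -33*(-6)/(800*(-13)) = -(-33)*(-6)/10400 = -33/800*6/13 = -99/5200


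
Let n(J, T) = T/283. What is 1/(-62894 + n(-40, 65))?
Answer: -283/17798937 ≈ -1.5900e-5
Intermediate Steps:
n(J, T) = T/283 (n(J, T) = T*(1/283) = T/283)
1/(-62894 + n(-40, 65)) = 1/(-62894 + (1/283)*65) = 1/(-62894 + 65/283) = 1/(-17798937/283) = -283/17798937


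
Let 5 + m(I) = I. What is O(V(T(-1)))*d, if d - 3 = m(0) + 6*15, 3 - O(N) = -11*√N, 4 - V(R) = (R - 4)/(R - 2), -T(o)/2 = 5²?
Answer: 264 + 484*√2002/13 ≈ 1929.8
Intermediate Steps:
T(o) = -50 (T(o) = -2*5² = -2*25 = -50)
V(R) = 4 - (-4 + R)/(-2 + R) (V(R) = 4 - (R - 4)/(R - 2) = 4 - (-4 + R)/(-2 + R))
m(I) = -5 + I
O(N) = 3 + 11*√N (O(N) = 3 - (-11)*√N = 3 + 11*√N)
d = 88 (d = 3 + ((-5 + 0) + 6*15) = 3 + (-5 + 90) = 3 + 85 = 88)
O(V(T(-1)))*d = (3 + 11*√((-4 + 3*(-50))/(-2 - 50)))*88 = (3 + 11*√((-4 - 150)/(-52)))*88 = (3 + 11*√(-1/52*(-154)))*88 = (3 + 11*√(77/26))*88 = (3 + 11*(√2002/26))*88 = (3 + 11*√2002/26)*88 = 264 + 484*√2002/13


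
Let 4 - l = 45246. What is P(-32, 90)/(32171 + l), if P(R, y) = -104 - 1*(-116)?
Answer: -4/4357 ≈ -0.00091806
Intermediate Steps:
l = -45242 (l = 4 - 1*45246 = 4 - 45246 = -45242)
P(R, y) = 12 (P(R, y) = -104 + 116 = 12)
P(-32, 90)/(32171 + l) = 12/(32171 - 45242) = 12/(-13071) = 12*(-1/13071) = -4/4357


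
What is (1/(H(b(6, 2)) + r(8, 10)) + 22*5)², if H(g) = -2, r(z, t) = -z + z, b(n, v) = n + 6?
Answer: 47961/4 ≈ 11990.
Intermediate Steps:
b(n, v) = 6 + n
r(z, t) = 0
(1/(H(b(6, 2)) + r(8, 10)) + 22*5)² = (1/(-2 + 0) + 22*5)² = (1/(-2) + 110)² = (-½ + 110)² = (219/2)² = 47961/4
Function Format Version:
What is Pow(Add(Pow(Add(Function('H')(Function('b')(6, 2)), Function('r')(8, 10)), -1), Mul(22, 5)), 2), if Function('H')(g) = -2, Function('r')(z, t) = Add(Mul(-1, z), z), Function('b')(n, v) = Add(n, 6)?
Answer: Rational(47961, 4) ≈ 11990.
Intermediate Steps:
Function('b')(n, v) = Add(6, n)
Function('r')(z, t) = 0
Pow(Add(Pow(Add(Function('H')(Function('b')(6, 2)), Function('r')(8, 10)), -1), Mul(22, 5)), 2) = Pow(Add(Pow(Add(-2, 0), -1), Mul(22, 5)), 2) = Pow(Add(Pow(-2, -1), 110), 2) = Pow(Add(Rational(-1, 2), 110), 2) = Pow(Rational(219, 2), 2) = Rational(47961, 4)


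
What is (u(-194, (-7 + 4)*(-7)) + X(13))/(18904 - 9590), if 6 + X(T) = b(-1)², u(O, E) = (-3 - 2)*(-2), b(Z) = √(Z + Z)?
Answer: 1/4657 ≈ 0.00021473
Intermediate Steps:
b(Z) = √2*√Z (b(Z) = √(2*Z) = √2*√Z)
u(O, E) = 10 (u(O, E) = -5*(-2) = 10)
X(T) = -8 (X(T) = -6 + (√2*√(-1))² = -6 + (√2*I)² = -6 + (I*√2)² = -6 - 2 = -8)
(u(-194, (-7 + 4)*(-7)) + X(13))/(18904 - 9590) = (10 - 8)/(18904 - 9590) = 2/9314 = 2*(1/9314) = 1/4657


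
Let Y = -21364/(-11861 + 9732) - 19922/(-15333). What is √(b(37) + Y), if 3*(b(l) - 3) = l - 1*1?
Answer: √28062296188377285/32643957 ≈ 5.1317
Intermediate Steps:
b(l) = 8/3 + l/3 (b(l) = 3 + (l - 1*1)/3 = 3 + (l - 1)/3 = 3 + (-1 + l)/3 = 3 + (-⅓ + l/3) = 8/3 + l/3)
Y = 369988150/32643957 (Y = -21364/(-2129) - 19922*(-1/15333) = -21364*(-1/2129) + 19922/15333 = 21364/2129 + 19922/15333 = 369988150/32643957 ≈ 11.334)
√(b(37) + Y) = √((8/3 + (⅓)*37) + 369988150/32643957) = √((8/3 + 37/3) + 369988150/32643957) = √(15 + 369988150/32643957) = √(859647505/32643957) = √28062296188377285/32643957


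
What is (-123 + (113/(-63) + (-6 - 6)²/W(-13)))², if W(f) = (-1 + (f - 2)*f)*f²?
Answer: 16609340412472900/1066591152081 ≈ 15572.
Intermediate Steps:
W(f) = f²*(-1 + f*(-2 + f)) (W(f) = (-1 + (-2 + f)*f)*f² = (-1 + f*(-2 + f))*f² = f²*(-1 + f*(-2 + f)))
(-123 + (113/(-63) + (-6 - 6)²/W(-13)))² = (-123 + (113/(-63) + (-6 - 6)²/(((-13)²*(-1 + (-13)² - 2*(-13))))))² = (-123 + (113*(-1/63) + (-12)²/((169*(-1 + 169 + 26)))))² = (-123 + (-113/63 + 144/((169*194))))² = (-123 + (-113/63 + 144/32786))² = (-123 + (-113/63 + 144*(1/32786)))² = (-123 + (-113/63 + 72/16393))² = (-123 - 1847873/1032759)² = (-128877230/1032759)² = 16609340412472900/1066591152081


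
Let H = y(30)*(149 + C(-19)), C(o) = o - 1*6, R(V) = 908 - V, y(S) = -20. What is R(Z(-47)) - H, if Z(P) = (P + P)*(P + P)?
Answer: -5448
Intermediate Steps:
Z(P) = 4*P² (Z(P) = (2*P)*(2*P) = 4*P²)
C(o) = -6 + o (C(o) = o - 6 = -6 + o)
H = -2480 (H = -20*(149 + (-6 - 19)) = -20*(149 - 25) = -20*124 = -2480)
R(Z(-47)) - H = (908 - 4*(-47)²) - 1*(-2480) = (908 - 4*2209) + 2480 = (908 - 1*8836) + 2480 = (908 - 8836) + 2480 = -7928 + 2480 = -5448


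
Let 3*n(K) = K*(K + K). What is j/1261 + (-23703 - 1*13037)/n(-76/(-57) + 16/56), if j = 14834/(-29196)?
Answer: -55922614540979/2659967271 ≈ -21024.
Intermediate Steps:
n(K) = 2*K**2/3 (n(K) = (K*(K + K))/3 = (K*(2*K))/3 = (2*K**2)/3 = 2*K**2/3)
j = -7417/14598 (j = 14834*(-1/29196) = -7417/14598 ≈ -0.50808)
j/1261 + (-23703 - 1*13037)/n(-76/(-57) + 16/56) = -7417/14598/1261 + (-23703 - 1*13037)/((2*(-76/(-57) + 16/56)**2/3)) = -7417/14598*1/1261 + (-23703 - 13037)/((2*(-76*(-1/57) + 16*(1/56))**2/3)) = -7417/18408078 - 36740*3/(2*(4/3 + 2/7)**2) = -7417/18408078 - 36740/(2*(34/21)**2/3) = -7417/18408078 - 36740/((2/3)*(1156/441)) = -7417/18408078 - 36740/2312/1323 = -7417/18408078 - 36740*1323/2312 = -7417/18408078 - 12151755/578 = -55922614540979/2659967271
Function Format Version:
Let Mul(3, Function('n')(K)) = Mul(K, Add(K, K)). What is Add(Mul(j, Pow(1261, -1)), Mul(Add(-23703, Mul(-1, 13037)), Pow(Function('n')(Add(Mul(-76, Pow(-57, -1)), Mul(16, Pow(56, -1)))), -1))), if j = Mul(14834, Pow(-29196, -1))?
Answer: Rational(-55922614540979, 2659967271) ≈ -21024.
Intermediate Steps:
Function('n')(K) = Mul(Rational(2, 3), Pow(K, 2)) (Function('n')(K) = Mul(Rational(1, 3), Mul(K, Add(K, K))) = Mul(Rational(1, 3), Mul(K, Mul(2, K))) = Mul(Rational(1, 3), Mul(2, Pow(K, 2))) = Mul(Rational(2, 3), Pow(K, 2)))
j = Rational(-7417, 14598) (j = Mul(14834, Rational(-1, 29196)) = Rational(-7417, 14598) ≈ -0.50808)
Add(Mul(j, Pow(1261, -1)), Mul(Add(-23703, Mul(-1, 13037)), Pow(Function('n')(Add(Mul(-76, Pow(-57, -1)), Mul(16, Pow(56, -1)))), -1))) = Add(Mul(Rational(-7417, 14598), Pow(1261, -1)), Mul(Add(-23703, Mul(-1, 13037)), Pow(Mul(Rational(2, 3), Pow(Add(Mul(-76, Pow(-57, -1)), Mul(16, Pow(56, -1))), 2)), -1))) = Add(Mul(Rational(-7417, 14598), Rational(1, 1261)), Mul(Add(-23703, -13037), Pow(Mul(Rational(2, 3), Pow(Add(Mul(-76, Rational(-1, 57)), Mul(16, Rational(1, 56))), 2)), -1))) = Add(Rational(-7417, 18408078), Mul(-36740, Pow(Mul(Rational(2, 3), Pow(Add(Rational(4, 3), Rational(2, 7)), 2)), -1))) = Add(Rational(-7417, 18408078), Mul(-36740, Pow(Mul(Rational(2, 3), Pow(Rational(34, 21), 2)), -1))) = Add(Rational(-7417, 18408078), Mul(-36740, Pow(Mul(Rational(2, 3), Rational(1156, 441)), -1))) = Add(Rational(-7417, 18408078), Mul(-36740, Pow(Rational(2312, 1323), -1))) = Add(Rational(-7417, 18408078), Mul(-36740, Rational(1323, 2312))) = Add(Rational(-7417, 18408078), Rational(-12151755, 578)) = Rational(-55922614540979, 2659967271)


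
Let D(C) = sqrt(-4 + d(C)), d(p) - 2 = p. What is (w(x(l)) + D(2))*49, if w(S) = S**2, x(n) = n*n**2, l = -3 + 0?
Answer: 35721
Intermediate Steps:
d(p) = 2 + p
l = -3
x(n) = n**3
D(C) = sqrt(-2 + C) (D(C) = sqrt(-4 + (2 + C)) = sqrt(-2 + C))
(w(x(l)) + D(2))*49 = (((-3)**3)**2 + sqrt(-2 + 2))*49 = ((-27)**2 + sqrt(0))*49 = (729 + 0)*49 = 729*49 = 35721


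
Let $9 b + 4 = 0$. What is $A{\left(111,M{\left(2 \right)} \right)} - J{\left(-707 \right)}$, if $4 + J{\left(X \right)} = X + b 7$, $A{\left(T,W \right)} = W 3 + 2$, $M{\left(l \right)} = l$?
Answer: $\frac{6499}{9} \approx 722.11$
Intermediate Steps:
$b = - \frac{4}{9}$ ($b = - \frac{4}{9} + \frac{1}{9} \cdot 0 = - \frac{4}{9} + 0 = - \frac{4}{9} \approx -0.44444$)
$A{\left(T,W \right)} = 2 + 3 W$ ($A{\left(T,W \right)} = 3 W + 2 = 2 + 3 W$)
$J{\left(X \right)} = - \frac{64}{9} + X$ ($J{\left(X \right)} = -4 + \left(X - \frac{28}{9}\right) = -4 + \left(- \frac{28}{9} + X\right) = - \frac{64}{9} + X$)
$A{\left(111,M{\left(2 \right)} \right)} - J{\left(-707 \right)} = \left(2 + 3 \cdot 2\right) - \left(- \frac{64}{9} - 707\right) = \left(2 + 6\right) - - \frac{6427}{9} = 8 + \frac{6427}{9} = \frac{6499}{9}$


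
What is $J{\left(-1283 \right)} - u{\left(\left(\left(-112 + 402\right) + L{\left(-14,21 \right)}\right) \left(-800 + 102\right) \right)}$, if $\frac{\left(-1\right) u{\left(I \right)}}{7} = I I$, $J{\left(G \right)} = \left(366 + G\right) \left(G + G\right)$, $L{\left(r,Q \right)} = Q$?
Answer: $329862359610$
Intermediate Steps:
$J{\left(G \right)} = 2 G \left(366 + G\right)$ ($J{\left(G \right)} = \left(366 + G\right) 2 G = 2 G \left(366 + G\right)$)
$u{\left(I \right)} = - 7 I^{2}$ ($u{\left(I \right)} = - 7 I I = - 7 I^{2}$)
$J{\left(-1283 \right)} - u{\left(\left(\left(-112 + 402\right) + L{\left(-14,21 \right)}\right) \left(-800 + 102\right) \right)} = 2 \left(-1283\right) \left(366 - 1283\right) - - 7 \left(\left(\left(-112 + 402\right) + 21\right) \left(-800 + 102\right)\right)^{2} = 2 \left(-1283\right) \left(-917\right) - - 7 \left(\left(290 + 21\right) \left(-698\right)\right)^{2} = 2353022 - - 7 \left(311 \left(-698\right)\right)^{2} = 2353022 - - 7 \left(-217078\right)^{2} = 2353022 - \left(-7\right) 47122858084 = 2353022 - -329860006588 = 2353022 + 329860006588 = 329862359610$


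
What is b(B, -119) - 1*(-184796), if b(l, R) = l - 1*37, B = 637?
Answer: 185396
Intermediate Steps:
b(l, R) = -37 + l (b(l, R) = l - 37 = -37 + l)
b(B, -119) - 1*(-184796) = (-37 + 637) - 1*(-184796) = 600 + 184796 = 185396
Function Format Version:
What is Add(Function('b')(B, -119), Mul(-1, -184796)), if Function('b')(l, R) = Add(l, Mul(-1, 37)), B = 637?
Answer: 185396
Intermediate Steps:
Function('b')(l, R) = Add(-37, l) (Function('b')(l, R) = Add(l, -37) = Add(-37, l))
Add(Function('b')(B, -119), Mul(-1, -184796)) = Add(Add(-37, 637), Mul(-1, -184796)) = Add(600, 184796) = 185396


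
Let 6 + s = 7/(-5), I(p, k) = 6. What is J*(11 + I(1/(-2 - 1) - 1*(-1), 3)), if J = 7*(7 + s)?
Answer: -238/5 ≈ -47.600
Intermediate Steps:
s = -37/5 (s = -6 + 7/(-5) = -6 + 7*(-1/5) = -6 - 7/5 = -37/5 ≈ -7.4000)
J = -14/5 (J = 7*(7 - 37/5) = 7*(-2/5) = -14/5 ≈ -2.8000)
J*(11 + I(1/(-2 - 1) - 1*(-1), 3)) = -14*(11 + 6)/5 = -14/5*17 = -238/5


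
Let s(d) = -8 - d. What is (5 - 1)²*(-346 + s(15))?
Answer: -5904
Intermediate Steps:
(5 - 1)²*(-346 + s(15)) = (5 - 1)²*(-346 + (-8 - 1*15)) = 4²*(-346 + (-8 - 15)) = 16*(-346 - 23) = 16*(-369) = -5904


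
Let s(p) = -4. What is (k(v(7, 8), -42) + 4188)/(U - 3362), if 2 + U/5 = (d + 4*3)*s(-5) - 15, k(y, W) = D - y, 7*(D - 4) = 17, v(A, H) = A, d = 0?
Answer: -29312/25809 ≈ -1.1357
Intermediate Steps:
D = 45/7 (D = 4 + (1/7)*17 = 4 + 17/7 = 45/7 ≈ 6.4286)
k(y, W) = 45/7 - y
U = -325 (U = -10 + 5*((0 + 4*3)*(-4) - 15) = -10 + 5*((0 + 12)*(-4) - 15) = -10 + 5*(12*(-4) - 15) = -10 + 5*(-48 - 15) = -10 + 5*(-63) = -10 - 315 = -325)
(k(v(7, 8), -42) + 4188)/(U - 3362) = ((45/7 - 1*7) + 4188)/(-325 - 3362) = ((45/7 - 7) + 4188)/(-3687) = (-4/7 + 4188)*(-1/3687) = (29312/7)*(-1/3687) = -29312/25809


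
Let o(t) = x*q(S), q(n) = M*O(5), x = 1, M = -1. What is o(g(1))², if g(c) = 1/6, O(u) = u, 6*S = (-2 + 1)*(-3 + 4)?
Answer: 25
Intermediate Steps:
S = -⅙ (S = ((-2 + 1)*(-3 + 4))/6 = (-1*1)/6 = (⅙)*(-1) = -⅙ ≈ -0.16667)
q(n) = -5 (q(n) = -1*5 = -5)
g(c) = ⅙
o(t) = -5 (o(t) = 1*(-5) = -5)
o(g(1))² = (-5)² = 25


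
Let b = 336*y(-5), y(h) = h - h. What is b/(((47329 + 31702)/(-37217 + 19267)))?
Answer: 0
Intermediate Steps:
y(h) = 0
b = 0 (b = 336*0 = 0)
b/(((47329 + 31702)/(-37217 + 19267))) = 0/(((47329 + 31702)/(-37217 + 19267))) = 0/((79031/(-17950))) = 0/((79031*(-1/17950))) = 0/(-79031/17950) = 0*(-17950/79031) = 0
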